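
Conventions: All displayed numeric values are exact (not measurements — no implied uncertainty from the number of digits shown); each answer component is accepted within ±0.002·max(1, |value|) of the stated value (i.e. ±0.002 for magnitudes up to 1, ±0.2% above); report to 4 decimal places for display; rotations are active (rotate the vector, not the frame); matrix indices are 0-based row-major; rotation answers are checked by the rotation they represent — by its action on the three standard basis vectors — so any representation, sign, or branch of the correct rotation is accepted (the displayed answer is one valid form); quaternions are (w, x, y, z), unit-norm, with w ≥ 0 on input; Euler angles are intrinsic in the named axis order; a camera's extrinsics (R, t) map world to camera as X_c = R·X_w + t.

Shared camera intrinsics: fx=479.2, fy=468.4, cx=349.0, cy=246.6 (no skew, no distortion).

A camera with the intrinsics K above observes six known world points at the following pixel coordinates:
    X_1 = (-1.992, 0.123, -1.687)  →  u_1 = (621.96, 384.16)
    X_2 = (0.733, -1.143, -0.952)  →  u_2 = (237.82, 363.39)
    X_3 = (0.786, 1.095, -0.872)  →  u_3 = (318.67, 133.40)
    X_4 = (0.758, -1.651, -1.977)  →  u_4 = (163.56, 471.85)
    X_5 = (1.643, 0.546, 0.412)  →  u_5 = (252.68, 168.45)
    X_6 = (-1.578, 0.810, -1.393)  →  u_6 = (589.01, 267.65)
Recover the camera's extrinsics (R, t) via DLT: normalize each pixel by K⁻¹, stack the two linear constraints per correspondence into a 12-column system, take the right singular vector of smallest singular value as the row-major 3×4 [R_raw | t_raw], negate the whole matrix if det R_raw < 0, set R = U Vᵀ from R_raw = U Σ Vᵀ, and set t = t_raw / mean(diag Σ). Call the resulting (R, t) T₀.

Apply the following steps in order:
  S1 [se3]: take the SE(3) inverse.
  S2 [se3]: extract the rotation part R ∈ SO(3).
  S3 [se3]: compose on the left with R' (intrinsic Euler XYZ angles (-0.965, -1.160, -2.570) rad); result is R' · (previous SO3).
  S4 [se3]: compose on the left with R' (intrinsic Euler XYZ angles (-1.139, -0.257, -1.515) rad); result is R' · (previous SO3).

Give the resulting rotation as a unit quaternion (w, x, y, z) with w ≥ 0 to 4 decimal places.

rotation (quat) = (0.2467, -0.9100, -0.2817, -0.1781)

source (pnp_recover): camera pose = R=[-0.9295 0.3536 0.1047; -0.3630 -0.9273 -0.0917; 0.0647 -0.1232 0.9903], t=(0.1700, 0.2100, 5.1300)
after S1 (invert_se3): R=[-0.9295 -0.3630 0.0647; 0.3536 -0.9273 -0.1232; 0.1047 -0.0917 0.9903], t=(-0.0974, 0.7667, -5.0786)
after S2 (rot_of_se3): [-0.9295 -0.3630 0.0647; 0.3536 -0.9273 -0.1232; 0.1047 -0.0917 0.9903]
after S3 (compose_so3): [0.2926 0.0057 -0.9562; 0.8847 0.3779 0.2730; 0.3629 -0.9258 0.1056]
after S4 (compose_so3): [0.7779 0.6005 0.1852; 0.4248 -0.7196 0.5492; 0.4631 -0.3486 -0.8149]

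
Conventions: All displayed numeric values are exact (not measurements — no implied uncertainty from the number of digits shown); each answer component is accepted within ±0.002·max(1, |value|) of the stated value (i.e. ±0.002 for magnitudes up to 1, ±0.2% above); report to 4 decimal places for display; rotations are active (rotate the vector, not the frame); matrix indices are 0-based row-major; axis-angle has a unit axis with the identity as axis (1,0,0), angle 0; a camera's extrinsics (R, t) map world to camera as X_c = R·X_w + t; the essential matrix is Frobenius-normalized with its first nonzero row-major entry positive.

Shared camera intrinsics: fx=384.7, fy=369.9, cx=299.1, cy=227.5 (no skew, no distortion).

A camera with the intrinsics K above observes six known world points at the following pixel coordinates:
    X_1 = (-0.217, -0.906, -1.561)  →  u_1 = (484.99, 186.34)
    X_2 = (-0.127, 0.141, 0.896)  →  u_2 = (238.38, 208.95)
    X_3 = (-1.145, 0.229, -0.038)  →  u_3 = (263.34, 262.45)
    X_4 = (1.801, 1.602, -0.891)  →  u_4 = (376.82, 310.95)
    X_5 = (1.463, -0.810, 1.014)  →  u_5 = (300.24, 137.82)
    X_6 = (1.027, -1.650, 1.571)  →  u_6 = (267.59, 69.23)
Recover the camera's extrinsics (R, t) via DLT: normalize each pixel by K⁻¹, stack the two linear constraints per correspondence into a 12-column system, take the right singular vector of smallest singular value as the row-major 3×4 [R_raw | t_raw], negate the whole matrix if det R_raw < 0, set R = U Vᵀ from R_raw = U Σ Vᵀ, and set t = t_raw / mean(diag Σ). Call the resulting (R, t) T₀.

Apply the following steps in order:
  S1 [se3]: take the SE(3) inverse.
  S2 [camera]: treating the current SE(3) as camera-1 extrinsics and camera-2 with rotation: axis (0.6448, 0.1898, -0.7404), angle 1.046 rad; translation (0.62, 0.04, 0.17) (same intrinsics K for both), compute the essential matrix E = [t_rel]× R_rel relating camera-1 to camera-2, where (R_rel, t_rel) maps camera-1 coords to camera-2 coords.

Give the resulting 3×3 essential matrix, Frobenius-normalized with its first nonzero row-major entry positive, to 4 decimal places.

matrix = [0.2711 -0.5888 -0.2776; 0.0266 0.2100 -0.5045; -0.0044 0.2297 -0.3881]

source (pnp_recover): camera pose = R=[0.3896 -0.2443 -0.8880; -0.1641 0.9303 -0.3280; 0.9062 0.2735 0.3224], t=(0.1500, -0.0900, 4.4102)
after S1 (invert_se3): R=[0.3896 -0.1641 0.9062; -0.2443 0.9303 0.2735; -0.8880 -0.3280 0.3224], t=(-4.0699, -1.0860, -1.3180)
after S2 (essential): [0.2711 -0.5888 -0.2776; 0.0266 0.2100 -0.5045; -0.0044 0.2297 -0.3881]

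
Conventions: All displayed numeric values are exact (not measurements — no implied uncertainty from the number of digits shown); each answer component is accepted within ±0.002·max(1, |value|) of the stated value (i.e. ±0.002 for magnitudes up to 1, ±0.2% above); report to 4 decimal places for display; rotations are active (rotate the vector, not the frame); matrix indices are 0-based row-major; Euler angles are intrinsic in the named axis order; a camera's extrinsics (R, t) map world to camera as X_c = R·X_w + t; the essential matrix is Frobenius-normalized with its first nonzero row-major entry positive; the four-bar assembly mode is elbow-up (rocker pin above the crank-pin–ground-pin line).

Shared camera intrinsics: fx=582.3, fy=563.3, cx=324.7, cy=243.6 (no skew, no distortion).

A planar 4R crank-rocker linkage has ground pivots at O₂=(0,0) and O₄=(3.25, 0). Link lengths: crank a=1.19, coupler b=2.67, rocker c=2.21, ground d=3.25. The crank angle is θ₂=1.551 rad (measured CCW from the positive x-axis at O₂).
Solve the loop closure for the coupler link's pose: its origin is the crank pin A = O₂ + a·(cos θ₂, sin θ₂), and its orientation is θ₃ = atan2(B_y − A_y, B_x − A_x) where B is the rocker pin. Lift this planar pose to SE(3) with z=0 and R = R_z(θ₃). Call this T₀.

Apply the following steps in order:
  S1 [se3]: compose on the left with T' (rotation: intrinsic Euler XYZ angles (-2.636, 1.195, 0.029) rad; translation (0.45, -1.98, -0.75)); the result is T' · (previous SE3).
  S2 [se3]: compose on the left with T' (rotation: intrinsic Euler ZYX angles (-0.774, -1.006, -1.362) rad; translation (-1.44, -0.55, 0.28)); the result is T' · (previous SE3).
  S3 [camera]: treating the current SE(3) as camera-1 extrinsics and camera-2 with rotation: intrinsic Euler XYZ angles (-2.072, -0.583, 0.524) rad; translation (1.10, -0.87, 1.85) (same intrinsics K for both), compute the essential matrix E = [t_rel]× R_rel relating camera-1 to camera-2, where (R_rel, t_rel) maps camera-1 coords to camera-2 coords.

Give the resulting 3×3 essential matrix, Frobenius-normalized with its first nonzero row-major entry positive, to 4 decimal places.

source (fourbar_fk): coupler pose = R=[0.9412 -0.3378 0.0000; 0.3378 0.9412 0.0000; 0.0000 0.0000 1.0000], t=(0.0236, 1.1898, 0.0000)
after S1 (compose_se3): R=[0.3417 -0.1339 0.9302; -0.7387 -0.6501 0.1778; 0.5809 -0.7479 -0.3211], t=(0.4460, -3.0161, -1.3352)
after S2 (compose_se3): R=[-0.0883 -0.9474 0.3075; 0.6669 -0.2855 -0.6883; 0.7399 0.1443 0.6571], t=(-4.2345, -0.5193, 2.0879)
after S3 (essential): [0.4542 -0.1299 0.4741; 0.0152 -0.6341 -0.2667; -0.1634 0.2047 -0.0997]

matrix = [0.4542 -0.1299 0.4741; 0.0152 -0.6341 -0.2667; -0.1634 0.2047 -0.0997]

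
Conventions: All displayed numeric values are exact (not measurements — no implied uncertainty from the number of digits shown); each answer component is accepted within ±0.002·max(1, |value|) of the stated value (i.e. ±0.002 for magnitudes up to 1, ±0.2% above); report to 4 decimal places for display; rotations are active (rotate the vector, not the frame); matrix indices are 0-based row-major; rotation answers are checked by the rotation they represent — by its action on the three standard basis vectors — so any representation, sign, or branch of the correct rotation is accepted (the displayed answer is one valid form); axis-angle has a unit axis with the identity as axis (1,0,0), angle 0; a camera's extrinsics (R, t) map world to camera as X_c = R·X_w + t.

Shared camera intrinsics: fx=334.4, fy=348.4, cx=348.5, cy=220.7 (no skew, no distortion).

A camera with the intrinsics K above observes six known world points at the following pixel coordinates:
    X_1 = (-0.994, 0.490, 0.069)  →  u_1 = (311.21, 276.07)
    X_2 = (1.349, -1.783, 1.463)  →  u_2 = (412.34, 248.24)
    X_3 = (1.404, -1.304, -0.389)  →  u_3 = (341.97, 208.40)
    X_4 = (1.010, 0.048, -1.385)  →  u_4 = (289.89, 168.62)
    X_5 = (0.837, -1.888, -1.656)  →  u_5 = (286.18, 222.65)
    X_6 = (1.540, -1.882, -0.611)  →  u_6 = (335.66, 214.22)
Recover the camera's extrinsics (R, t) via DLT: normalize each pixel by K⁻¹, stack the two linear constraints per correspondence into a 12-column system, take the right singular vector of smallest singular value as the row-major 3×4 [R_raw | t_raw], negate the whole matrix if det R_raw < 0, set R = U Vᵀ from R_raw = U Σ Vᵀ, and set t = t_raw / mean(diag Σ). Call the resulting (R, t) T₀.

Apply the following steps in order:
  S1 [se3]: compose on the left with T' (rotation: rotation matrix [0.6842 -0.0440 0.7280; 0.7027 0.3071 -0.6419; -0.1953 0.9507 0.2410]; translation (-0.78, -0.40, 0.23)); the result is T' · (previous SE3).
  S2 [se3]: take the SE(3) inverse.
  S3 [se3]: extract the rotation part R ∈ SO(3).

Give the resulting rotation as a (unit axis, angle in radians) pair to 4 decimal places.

rotation (axis_angle) = ((0.7884, -0.5988, -0.1409), 1.4939)

source (pnp_recover): camera pose = R=[0.3743 0.0305 0.9268; -0.7844 -0.5227 0.3340; 0.4947 -0.8520 -0.1717], t=(-0.2799, 0.2698, 6.0585)
after S1 (compose_se3): R=[0.6507 -0.5763 0.4945; -0.2954 0.4078 0.8640; -0.6996 -0.7082 0.0951], t=(3.4271, -4.4025, 2.0013)
after S2 (invert_se3): R=[0.6507 -0.2954 -0.6996; -0.5763 0.4078 -0.7082; 0.4945 0.8640 0.0951], t=(-2.1303, 5.1876, 1.9188)
after S3 (rot_of_se3): [0.6507 -0.2954 -0.6996; -0.5763 0.4078 -0.7082; 0.4945 0.8640 0.0951]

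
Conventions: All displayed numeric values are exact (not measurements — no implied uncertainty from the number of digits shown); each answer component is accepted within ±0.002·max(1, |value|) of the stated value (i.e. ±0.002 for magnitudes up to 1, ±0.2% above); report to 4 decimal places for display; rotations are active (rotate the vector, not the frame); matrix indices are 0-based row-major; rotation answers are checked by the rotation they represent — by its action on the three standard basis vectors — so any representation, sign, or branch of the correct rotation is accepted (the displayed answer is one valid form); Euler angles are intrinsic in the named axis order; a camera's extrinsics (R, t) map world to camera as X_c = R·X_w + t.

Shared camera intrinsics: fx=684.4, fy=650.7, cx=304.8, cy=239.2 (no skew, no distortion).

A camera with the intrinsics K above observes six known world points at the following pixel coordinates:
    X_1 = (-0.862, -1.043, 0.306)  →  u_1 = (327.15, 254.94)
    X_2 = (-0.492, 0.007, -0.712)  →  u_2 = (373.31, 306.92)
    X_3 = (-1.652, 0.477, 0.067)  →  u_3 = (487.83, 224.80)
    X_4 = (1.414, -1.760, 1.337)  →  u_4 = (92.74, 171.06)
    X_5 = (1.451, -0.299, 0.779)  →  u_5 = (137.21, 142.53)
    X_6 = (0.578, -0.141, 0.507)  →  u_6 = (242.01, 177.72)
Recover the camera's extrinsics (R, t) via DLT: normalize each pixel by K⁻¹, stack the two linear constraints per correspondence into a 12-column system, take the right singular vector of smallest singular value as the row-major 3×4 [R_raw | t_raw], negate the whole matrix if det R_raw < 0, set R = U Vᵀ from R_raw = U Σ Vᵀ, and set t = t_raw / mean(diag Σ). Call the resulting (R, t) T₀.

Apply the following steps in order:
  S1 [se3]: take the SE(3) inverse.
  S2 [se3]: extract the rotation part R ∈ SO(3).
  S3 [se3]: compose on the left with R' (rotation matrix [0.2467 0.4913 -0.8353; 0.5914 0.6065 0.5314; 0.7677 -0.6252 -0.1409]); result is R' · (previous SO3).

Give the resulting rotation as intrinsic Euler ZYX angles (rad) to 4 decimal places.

rotation (euler_zyx) = (-1.0533, 1.2751, 1.5188)

source (pnp_recover): camera pose = R=[-0.8486 0.5153 -0.1202; -0.1247 -0.4155 -0.9010; -0.5142 -0.7496 0.4168], t=(0.0800, -0.0900, 5.9098)
after S1 (invert_se3): R=[-0.8486 -0.1247 -0.5142; 0.5153 -0.4155 -0.7496; -0.1202 -0.9010 0.4168], t=(3.0954, 4.3512, -2.5348)
after S2 (rot_of_se3): [-0.8486 -0.1247 -0.5142; 0.5153 -0.4155 -0.7496; -0.1202 -0.9010 0.4168]
after S3 (compose_so3): [0.1441 0.5177 -0.8433; -0.2532 -0.8045 -0.5372; -0.9566 0.2910 0.0151]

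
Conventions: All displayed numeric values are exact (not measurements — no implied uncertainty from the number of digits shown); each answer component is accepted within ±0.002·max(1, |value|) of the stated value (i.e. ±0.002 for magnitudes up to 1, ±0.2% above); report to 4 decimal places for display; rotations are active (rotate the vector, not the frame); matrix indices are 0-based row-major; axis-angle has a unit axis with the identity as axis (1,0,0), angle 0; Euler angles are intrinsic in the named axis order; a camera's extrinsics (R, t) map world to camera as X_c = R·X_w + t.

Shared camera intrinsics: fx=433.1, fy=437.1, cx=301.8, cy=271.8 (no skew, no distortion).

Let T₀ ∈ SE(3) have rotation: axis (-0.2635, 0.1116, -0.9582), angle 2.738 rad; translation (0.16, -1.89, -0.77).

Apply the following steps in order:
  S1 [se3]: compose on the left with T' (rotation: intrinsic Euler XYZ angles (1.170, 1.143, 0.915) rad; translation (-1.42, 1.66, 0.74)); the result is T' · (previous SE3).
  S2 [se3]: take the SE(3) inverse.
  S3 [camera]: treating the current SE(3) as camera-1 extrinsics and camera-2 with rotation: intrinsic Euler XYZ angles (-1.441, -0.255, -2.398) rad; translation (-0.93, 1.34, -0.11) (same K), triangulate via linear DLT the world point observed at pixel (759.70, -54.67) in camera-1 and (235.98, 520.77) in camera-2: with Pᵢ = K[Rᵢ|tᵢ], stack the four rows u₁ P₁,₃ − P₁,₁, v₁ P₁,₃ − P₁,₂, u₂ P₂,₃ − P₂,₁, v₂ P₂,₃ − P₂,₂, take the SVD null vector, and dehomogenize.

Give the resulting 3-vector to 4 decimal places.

after S1 (compose_se3): R=[0.3445 0.0945 0.9340; -0.6289 0.7619 0.1548; -0.6970 -0.6408 0.3219], t=(-1.4587, 2.8906, -0.8954)
after S2 (invert_se3): R=[0.3445 -0.6289 -0.6970; 0.0945 0.7619 -0.6408; 0.9340 0.1548 0.3219], t=(1.6964, -2.6382, 1.2031)
after S3 (triangulate): (0.3700, 1.2831, -0.8007)

result = (0.3700, 1.2831, -0.8007)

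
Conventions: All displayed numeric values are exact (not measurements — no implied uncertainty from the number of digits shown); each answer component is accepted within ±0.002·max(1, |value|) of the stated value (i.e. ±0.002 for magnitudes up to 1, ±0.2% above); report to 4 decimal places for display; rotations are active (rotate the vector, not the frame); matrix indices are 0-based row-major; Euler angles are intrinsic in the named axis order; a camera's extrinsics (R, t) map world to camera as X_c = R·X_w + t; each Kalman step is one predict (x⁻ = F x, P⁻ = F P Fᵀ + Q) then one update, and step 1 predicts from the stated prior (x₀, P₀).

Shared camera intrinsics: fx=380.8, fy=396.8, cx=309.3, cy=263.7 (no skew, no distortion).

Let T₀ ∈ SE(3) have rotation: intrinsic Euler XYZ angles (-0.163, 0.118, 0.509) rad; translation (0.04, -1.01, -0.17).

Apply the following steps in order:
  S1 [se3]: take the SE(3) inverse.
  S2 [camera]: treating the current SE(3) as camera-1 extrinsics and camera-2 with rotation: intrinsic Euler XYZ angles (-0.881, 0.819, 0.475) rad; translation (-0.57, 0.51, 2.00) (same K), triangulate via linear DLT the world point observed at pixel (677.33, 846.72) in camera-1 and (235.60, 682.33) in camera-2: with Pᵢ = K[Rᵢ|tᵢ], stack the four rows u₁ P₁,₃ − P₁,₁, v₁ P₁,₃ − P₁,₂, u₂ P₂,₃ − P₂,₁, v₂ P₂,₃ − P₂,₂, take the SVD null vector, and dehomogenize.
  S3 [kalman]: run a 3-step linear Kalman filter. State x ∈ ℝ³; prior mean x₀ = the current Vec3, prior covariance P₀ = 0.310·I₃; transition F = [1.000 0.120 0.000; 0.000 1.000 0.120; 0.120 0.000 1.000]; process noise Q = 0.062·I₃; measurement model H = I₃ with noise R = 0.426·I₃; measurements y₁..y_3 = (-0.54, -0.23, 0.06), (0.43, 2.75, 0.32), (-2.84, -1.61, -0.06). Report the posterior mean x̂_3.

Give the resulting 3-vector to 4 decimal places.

result = (-0.8447, 0.2416, 0.0449)

after S1 (invert_se3): R=[0.8672 0.4642 -0.1805; -0.4839 0.8710 -0.0851; 0.1177 0.1612 0.9799], t=(0.4034, 0.8846, 0.3246)
after S2 (triangulate): (0.3058, 1.0417, 0.5688)
after S3 (kf_track): (-0.8447, 0.2416, 0.0449)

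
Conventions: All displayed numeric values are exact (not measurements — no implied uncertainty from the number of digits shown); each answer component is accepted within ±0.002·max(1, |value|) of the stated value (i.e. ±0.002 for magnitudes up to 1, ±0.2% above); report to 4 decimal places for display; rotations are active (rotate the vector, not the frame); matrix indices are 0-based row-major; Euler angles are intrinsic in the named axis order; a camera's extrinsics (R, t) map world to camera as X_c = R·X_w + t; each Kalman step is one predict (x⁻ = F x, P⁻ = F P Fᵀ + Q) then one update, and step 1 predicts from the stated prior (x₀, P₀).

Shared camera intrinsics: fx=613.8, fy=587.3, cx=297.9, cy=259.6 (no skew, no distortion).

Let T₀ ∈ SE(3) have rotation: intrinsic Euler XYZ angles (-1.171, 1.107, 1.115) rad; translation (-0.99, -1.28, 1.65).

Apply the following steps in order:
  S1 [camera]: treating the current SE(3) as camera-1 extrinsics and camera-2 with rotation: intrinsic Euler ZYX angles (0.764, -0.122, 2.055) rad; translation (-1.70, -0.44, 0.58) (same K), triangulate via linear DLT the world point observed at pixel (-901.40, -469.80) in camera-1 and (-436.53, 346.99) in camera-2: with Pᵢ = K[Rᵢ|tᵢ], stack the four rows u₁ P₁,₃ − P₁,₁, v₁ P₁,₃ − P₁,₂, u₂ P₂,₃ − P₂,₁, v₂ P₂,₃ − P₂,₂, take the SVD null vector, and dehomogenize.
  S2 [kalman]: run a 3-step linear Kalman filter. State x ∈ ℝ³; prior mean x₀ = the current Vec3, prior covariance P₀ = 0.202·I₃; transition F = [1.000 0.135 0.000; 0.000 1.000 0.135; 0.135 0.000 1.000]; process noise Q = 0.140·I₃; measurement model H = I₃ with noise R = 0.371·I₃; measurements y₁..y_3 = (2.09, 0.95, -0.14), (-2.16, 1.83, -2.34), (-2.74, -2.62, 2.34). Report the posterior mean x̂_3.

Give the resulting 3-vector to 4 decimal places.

after S1 (triangulate): (0.5110, 0.5031, -0.8605)
after S2 (kf_track): (-1.3163, -0.6976, 0.2078)

result = (-1.3163, -0.6976, 0.2078)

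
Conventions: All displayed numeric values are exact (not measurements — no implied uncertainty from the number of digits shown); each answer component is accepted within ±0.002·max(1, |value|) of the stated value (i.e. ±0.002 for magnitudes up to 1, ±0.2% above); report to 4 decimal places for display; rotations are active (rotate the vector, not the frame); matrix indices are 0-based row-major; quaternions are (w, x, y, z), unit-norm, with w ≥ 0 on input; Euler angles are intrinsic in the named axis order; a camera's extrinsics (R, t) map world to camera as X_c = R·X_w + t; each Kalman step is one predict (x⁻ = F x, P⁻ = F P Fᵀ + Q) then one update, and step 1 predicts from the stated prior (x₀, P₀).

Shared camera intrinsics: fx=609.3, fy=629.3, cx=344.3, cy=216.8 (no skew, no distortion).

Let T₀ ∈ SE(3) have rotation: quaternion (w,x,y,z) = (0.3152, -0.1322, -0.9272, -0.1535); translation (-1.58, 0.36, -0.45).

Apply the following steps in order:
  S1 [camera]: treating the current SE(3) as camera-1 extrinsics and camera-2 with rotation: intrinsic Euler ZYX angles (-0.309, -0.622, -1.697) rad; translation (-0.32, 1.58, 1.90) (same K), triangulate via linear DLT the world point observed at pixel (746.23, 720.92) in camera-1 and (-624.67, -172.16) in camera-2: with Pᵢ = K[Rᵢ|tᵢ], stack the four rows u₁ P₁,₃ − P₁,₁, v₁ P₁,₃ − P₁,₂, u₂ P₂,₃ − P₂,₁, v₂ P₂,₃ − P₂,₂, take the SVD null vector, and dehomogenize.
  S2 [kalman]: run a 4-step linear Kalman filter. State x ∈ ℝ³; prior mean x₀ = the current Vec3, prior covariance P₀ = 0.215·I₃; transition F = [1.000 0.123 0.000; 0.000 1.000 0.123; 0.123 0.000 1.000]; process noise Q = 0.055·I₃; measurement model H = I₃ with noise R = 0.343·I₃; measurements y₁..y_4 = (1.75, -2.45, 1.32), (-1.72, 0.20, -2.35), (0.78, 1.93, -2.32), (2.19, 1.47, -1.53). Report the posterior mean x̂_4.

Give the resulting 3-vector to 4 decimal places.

result = (0.8177, 0.6889, -1.4366)

after S1 (triangulate): (-0.7951, 1.2165, -1.9762)
after S2 (kf_track): (0.8177, 0.6889, -1.4366)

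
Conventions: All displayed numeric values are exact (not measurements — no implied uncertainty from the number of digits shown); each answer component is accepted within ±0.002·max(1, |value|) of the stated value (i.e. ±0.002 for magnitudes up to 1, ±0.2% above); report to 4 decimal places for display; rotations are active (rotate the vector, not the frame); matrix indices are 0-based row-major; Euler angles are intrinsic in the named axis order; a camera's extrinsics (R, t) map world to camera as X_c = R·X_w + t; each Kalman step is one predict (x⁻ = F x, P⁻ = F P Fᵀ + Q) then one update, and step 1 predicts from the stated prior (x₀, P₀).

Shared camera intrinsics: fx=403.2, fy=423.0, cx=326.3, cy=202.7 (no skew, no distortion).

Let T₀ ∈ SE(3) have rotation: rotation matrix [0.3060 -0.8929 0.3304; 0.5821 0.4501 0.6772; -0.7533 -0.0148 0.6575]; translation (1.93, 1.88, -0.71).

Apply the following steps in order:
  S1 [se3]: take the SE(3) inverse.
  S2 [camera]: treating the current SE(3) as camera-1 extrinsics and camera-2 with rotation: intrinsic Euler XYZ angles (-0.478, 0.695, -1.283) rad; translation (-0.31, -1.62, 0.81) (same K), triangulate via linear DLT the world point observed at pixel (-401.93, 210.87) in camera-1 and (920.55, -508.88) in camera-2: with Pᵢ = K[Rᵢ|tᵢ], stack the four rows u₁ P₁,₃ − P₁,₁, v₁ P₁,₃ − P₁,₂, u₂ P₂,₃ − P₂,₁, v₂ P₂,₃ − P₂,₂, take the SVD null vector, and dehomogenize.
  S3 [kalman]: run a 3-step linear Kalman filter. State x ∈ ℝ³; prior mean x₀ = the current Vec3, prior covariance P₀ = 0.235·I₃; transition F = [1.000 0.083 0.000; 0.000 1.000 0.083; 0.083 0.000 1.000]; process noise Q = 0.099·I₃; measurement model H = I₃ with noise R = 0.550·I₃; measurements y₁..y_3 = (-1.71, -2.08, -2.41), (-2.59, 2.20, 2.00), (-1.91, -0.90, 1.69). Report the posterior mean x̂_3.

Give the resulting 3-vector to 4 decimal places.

after S1 (invert_se3): R=[0.3060 0.5821 -0.7533; -0.8929 0.4501 -0.0148; 0.3304 0.6772 0.6575], t=(-2.2198, 0.8665, -1.4440)
after S2 (triangulate): (1.6336, 1.4275, 1.7877)
after S3 (kf_track): (-1.0594, 0.2624, 1.0415)

result = (-1.0594, 0.2624, 1.0415)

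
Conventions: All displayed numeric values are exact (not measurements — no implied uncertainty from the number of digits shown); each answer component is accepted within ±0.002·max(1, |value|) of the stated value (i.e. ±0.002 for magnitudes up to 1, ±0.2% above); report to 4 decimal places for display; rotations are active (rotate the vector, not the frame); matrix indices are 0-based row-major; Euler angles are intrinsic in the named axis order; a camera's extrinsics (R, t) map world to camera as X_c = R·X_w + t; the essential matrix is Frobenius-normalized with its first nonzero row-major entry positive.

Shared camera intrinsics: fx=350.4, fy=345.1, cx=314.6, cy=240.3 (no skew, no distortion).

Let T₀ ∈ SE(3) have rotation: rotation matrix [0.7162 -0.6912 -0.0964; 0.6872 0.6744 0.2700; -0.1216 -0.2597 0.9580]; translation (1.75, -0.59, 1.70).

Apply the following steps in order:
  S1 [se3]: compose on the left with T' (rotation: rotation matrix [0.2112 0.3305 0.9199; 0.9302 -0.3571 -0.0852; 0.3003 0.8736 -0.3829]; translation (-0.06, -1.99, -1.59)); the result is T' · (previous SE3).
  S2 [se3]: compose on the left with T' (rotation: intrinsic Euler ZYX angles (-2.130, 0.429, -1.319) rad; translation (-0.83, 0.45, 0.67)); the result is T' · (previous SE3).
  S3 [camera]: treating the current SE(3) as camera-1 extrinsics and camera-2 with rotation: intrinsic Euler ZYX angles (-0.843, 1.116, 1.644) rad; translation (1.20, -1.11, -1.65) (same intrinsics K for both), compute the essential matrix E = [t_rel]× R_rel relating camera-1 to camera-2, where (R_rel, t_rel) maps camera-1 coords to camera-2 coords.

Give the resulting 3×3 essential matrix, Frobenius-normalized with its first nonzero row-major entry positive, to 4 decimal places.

after S1 (compose_se3): R=[0.2665 -0.1619 0.9501; 0.4312 -0.8616 -0.2678; 0.8620 0.4810 -0.1598], t=(1.6783, -0.2964, -2.2308)
after S2 (compose_se3): R=[0.7149 0.0804 -0.6946; -0.6338 -0.3449 -0.6923; -0.2953 0.9352 -0.1956], t=(-3.4743, 0.4363, -0.2725)
after S3 (essential): [0.1475 0.3459 -0.3102; -0.0727 -0.3065 -0.6162; 0.1851 0.4764 -0.1492]

matrix = [0.1475 0.3459 -0.3102; -0.0727 -0.3065 -0.6162; 0.1851 0.4764 -0.1492]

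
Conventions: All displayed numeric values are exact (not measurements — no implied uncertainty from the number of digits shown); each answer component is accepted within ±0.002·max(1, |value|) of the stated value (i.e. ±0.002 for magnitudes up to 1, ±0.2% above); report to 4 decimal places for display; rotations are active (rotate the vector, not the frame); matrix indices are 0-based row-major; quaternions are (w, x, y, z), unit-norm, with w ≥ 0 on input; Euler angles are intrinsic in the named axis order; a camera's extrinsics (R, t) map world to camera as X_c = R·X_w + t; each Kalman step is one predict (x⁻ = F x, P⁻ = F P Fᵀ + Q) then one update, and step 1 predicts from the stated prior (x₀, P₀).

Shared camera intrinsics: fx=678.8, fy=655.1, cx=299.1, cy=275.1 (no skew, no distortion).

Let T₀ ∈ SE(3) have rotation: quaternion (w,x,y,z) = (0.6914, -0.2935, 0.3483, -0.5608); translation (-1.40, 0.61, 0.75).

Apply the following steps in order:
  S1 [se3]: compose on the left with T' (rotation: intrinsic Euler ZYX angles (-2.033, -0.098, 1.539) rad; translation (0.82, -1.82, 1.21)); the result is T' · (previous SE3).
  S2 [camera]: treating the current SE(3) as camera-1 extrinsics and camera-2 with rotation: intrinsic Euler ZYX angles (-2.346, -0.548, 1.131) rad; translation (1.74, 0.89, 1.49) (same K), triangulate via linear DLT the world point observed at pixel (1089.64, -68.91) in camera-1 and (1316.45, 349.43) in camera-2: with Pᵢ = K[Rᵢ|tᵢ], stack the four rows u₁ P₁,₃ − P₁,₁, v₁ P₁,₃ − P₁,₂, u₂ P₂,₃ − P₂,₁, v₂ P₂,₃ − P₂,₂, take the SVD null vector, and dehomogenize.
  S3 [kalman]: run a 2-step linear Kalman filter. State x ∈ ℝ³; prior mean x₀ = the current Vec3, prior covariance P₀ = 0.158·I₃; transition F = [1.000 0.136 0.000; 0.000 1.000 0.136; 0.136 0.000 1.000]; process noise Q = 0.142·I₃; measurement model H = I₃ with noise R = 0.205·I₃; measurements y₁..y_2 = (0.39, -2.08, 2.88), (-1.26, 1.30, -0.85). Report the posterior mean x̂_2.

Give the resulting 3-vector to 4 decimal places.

result = (-0.6458, 0.5244, 0.0681)

after S1 (compose_se3): R=[0.0086 0.4724 -0.8814; -0.2546 -0.8513 -0.4588; -0.9670 0.2283 0.1130], t=(0.8153, -0.1918, 1.7035)
after S2 (triangulate): (-0.2421, 1.7919, -1.0597)
after S3 (kf_track): (-0.6458, 0.5244, 0.0681)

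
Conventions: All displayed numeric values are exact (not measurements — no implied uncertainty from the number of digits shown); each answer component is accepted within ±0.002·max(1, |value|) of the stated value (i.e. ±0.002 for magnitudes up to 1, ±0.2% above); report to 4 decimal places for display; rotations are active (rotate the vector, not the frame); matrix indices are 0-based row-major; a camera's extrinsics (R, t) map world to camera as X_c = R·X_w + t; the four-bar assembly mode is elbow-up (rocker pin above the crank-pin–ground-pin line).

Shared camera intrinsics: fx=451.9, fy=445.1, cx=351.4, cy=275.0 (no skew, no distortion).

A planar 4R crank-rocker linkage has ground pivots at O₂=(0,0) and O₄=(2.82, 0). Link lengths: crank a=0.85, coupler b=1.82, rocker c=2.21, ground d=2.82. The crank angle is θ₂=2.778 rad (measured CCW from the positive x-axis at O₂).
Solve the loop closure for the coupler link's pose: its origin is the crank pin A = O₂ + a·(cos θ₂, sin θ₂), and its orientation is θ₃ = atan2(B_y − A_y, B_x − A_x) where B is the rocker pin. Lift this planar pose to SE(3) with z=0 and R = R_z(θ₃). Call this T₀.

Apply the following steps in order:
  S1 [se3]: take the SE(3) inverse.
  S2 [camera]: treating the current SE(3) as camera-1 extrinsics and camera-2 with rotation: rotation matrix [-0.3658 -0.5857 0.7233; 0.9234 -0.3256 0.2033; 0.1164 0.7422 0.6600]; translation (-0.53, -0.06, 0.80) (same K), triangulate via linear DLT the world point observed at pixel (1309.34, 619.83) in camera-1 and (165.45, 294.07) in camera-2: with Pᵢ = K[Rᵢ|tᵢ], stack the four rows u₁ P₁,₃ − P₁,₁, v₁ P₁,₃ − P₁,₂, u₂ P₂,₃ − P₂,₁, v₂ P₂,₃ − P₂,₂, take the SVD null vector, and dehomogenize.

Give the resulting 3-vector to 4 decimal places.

source (fourbar_fk): coupler pose = R=[0.9143 -0.4050 0.0000; 0.4050 0.9143 0.0000; 0.0000 0.0000 1.0000], t=(-0.7944, 0.3023, 0.0000)
after S1 (invert_se3): R=[0.9143 0.4050 0.0000; -0.4050 0.9143 0.0000; 0.0000 0.0000 1.0000], t=(0.6040, -0.5981, 0.0000)
after S2 (triangulate): (0.5732, 1.6214, 0.8419)

result = (0.5732, 1.6214, 0.8419)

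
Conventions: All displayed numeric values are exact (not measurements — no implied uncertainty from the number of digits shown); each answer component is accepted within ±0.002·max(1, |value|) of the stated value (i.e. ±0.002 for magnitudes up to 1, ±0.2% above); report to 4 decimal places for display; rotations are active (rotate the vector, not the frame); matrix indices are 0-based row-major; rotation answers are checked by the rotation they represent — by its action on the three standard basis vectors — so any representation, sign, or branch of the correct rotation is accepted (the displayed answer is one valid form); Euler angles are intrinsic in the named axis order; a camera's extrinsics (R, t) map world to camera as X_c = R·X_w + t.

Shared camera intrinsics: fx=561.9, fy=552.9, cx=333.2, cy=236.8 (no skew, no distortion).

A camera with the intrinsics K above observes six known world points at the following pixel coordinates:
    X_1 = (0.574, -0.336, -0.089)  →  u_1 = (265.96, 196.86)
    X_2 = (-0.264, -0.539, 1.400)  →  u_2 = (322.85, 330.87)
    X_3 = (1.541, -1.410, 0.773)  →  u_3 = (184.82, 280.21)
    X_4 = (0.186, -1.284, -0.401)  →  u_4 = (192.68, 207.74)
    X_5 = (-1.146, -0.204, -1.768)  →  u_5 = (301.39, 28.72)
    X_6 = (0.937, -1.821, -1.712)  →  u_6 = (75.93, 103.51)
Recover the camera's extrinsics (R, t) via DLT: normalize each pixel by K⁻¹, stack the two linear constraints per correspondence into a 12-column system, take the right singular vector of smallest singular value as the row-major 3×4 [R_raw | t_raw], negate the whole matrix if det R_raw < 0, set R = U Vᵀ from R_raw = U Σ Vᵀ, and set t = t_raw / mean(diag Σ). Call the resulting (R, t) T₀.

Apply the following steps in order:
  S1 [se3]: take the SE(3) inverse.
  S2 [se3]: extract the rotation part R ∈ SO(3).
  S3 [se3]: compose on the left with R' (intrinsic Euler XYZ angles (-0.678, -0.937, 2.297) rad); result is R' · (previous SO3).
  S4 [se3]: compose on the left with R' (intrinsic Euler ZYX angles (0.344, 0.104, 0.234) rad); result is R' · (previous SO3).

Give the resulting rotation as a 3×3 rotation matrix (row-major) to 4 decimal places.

source (pnp_recover): camera pose = R=[-0.5142 0.8123 0.2751; -0.1675 -0.4097 0.8967; 0.8411 0.4150 0.3468], t=(-0.2000, -0.4400, 6.3094)
after S1 (invert_se3): R=[-0.5142 -0.1675 0.8411; 0.8123 -0.4097 0.4150; 0.2751 0.8967 0.3468], t=(-5.4836, -2.6362, -1.7384)
after S2 (rot_of_se3): [-0.5142 -0.1675 0.8411; 0.8123 -0.4097 0.4150; 0.2751 0.8967 0.3468]
after S3 (compose_so3): [-0.3792 -0.4752 -0.7940; -0.7518 0.6585 -0.0351; 0.5395 0.5836 -0.6070]
after S4 (compose_so3): [-0.0319 -0.5450 -0.8378; -0.9211 0.3414 -0.1870; 0.3880 0.7658 -0.5129]

rotation (matrix) = ((-0.0319, -0.5450, -0.8378), (-0.9211, 0.3414, -0.1870), (0.3880, 0.7658, -0.5129))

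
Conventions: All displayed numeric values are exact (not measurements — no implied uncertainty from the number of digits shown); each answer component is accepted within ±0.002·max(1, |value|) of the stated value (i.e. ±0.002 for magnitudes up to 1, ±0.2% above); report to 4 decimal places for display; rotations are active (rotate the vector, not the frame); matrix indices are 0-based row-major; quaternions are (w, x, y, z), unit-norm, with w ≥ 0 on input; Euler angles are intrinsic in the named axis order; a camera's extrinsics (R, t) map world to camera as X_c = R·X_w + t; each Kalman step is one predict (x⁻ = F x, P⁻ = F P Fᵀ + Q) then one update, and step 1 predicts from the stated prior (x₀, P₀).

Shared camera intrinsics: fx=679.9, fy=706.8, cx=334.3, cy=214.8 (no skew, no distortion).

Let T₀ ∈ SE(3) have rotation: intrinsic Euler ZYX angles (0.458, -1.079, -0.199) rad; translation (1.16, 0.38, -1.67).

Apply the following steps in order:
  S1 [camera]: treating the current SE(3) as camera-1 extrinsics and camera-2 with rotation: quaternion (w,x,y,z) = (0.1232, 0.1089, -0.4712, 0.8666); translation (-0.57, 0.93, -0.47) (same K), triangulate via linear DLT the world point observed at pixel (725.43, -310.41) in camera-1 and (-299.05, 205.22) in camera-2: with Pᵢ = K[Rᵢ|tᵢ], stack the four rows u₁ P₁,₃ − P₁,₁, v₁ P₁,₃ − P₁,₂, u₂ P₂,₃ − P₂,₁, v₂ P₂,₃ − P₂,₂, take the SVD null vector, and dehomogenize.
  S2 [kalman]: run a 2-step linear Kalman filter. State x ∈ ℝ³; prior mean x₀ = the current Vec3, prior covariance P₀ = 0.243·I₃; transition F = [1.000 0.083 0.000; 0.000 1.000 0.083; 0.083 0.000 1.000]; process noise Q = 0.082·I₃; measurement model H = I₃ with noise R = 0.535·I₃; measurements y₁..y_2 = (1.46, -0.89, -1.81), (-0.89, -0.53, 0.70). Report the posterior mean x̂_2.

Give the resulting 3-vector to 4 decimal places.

result = (0.6123, -0.7743, 0.6805)

after S1 (triangulate): (1.6621, -0.9533, 1.9445)
after S2 (kf_track): (0.6123, -0.7743, 0.6805)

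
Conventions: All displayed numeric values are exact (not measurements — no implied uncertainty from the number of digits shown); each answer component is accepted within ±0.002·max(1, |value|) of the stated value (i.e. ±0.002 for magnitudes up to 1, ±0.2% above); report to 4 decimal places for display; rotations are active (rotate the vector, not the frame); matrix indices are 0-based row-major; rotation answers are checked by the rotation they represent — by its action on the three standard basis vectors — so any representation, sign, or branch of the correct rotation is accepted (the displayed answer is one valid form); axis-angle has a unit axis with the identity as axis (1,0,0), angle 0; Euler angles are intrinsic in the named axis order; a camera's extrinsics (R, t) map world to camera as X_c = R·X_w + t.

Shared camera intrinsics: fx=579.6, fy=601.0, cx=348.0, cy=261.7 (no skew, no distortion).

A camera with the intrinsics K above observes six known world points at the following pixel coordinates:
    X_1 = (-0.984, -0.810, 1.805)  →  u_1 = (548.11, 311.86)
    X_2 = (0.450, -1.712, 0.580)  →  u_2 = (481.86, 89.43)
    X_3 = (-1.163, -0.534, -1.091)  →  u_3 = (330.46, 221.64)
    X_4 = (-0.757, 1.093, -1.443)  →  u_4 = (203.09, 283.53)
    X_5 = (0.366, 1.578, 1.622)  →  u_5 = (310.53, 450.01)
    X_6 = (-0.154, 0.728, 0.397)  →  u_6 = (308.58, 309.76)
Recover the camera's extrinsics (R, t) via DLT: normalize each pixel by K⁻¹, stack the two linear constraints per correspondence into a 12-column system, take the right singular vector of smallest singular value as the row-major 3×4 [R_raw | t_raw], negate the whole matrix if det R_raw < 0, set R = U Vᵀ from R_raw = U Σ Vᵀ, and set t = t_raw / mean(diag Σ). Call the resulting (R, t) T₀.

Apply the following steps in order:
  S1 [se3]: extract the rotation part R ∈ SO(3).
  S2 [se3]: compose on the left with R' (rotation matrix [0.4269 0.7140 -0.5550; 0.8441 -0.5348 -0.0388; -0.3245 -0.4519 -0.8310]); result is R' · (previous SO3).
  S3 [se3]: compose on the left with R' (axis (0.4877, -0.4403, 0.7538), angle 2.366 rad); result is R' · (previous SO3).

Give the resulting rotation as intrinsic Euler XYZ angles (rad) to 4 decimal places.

rotation (euler_xyz) = (0.0876, -0.6259, -1.2313)

source (pnp_recover): camera pose = R=[-0.2933 -0.6738 0.6782; -0.5912 0.6853 0.4252; -0.7512 -0.2762 -0.5994], t=(-0.1800, -0.3400, 5.5600)
after S1 (rot_of_se3): [-0.2933 -0.6738 0.6782; -0.5912 0.6853 0.4252; -0.7512 -0.2762 -0.5994]
after S2 (compose_so3): [-0.1304 0.3550 0.9257; 0.0977 -0.9246 0.3683; 0.9866 0.1385 0.0859]
after S3 (compose_so3): [0.2699 0.7642 -0.5858; -0.9564 0.2835 -0.0709; 0.1119 0.5794 0.8073]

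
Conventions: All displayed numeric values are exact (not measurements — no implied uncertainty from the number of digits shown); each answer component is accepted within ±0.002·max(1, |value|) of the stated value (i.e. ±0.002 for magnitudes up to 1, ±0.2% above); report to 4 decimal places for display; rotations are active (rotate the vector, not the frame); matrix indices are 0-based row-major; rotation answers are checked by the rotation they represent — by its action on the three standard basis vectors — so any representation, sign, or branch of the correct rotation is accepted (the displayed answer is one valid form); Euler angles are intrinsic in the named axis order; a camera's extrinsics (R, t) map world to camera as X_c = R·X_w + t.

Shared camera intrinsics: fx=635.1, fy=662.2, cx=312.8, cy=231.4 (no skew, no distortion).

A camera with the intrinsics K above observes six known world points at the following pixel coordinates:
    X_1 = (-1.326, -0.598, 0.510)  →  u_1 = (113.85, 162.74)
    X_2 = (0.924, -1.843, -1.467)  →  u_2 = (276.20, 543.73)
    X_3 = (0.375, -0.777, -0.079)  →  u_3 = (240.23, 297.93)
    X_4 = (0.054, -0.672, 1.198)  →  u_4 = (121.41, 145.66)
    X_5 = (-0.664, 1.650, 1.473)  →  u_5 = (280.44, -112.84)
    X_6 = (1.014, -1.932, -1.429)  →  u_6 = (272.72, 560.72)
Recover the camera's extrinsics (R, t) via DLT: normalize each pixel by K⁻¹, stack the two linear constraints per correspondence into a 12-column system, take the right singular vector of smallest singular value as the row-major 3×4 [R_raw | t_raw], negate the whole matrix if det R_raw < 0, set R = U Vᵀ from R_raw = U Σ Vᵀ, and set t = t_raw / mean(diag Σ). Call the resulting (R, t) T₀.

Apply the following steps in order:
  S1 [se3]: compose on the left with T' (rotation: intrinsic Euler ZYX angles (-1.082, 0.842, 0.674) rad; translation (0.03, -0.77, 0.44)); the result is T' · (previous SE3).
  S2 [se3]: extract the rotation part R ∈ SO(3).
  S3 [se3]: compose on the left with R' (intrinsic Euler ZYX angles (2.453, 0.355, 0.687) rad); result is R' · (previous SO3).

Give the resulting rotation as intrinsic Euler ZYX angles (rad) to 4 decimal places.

rotation (euler_zyx) = (-2.9360, 0.6758, -0.9324)

source (pnp_recover): camera pose = R=[0.6182 0.6544 -0.4354; 0.3103 -0.7121 -0.6298; -0.7222 0.2542 -0.6433], t=(-0.2800, -0.2602, 4.9911)
after S1 (compose_se3): R=[0.6755 -0.5128 -0.5298; 0.2061 -0.5587 0.8034; -0.7080 -0.6519 -0.2717], t=(-1.6782, -4.6250, 3.1379)
after S2 (rot_of_se3): [0.6755 -0.5128 -0.5298; 0.2061 -0.5587 0.8034; -0.7080 -0.6519 -0.2717]
after S3 (compose_so3): [-0.7638 0.6134 -0.2010; -0.1592 -0.4808 -0.8622; -0.6255 -0.6266 0.4649]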